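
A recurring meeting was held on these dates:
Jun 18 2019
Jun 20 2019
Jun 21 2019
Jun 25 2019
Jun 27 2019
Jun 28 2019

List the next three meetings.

Gaps: 2, 1, 4, 2, 1 days — not constant, but cyclic with period 3.
The events fall on every Tuesday, Thursday and Friday.
Next Tuesday: Jul 2 2019.
Next Thursday: Jul 4 2019.
The following Friday is Jul 5 2019.

Jul 2 2019, Jul 4 2019, Jul 5 2019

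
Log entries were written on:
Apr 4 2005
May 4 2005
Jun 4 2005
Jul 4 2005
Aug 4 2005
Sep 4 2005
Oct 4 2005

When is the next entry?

Gaps: 30, 31, 30, 31, 31, 30 days — not constant. Every event is on the 4th of the month.
Pattern: the 4th of each month.
November 2005: Nov 4 2005.

Nov 4 2005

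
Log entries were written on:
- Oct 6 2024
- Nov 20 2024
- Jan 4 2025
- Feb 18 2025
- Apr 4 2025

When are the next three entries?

Gaps between consecutive events: 45, 45, 45, 45 days — a constant 45-day interval.
Apr 4 2025 + 45 days = May 19 2025.
May 19 2025 + 45 days = Jul 3 2025.
Jul 3 2025 + 45 days = Aug 17 2025.

May 19 2025, Jul 3 2025, Aug 17 2025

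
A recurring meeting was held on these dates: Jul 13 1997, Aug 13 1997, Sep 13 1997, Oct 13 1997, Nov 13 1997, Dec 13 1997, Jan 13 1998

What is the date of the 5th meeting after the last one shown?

Jun 13 1998

Gaps: 31, 31, 30, 31, 30, 31 days — not constant. Every event is on the 13th of the month.
Pattern: the 13th of each month.
Next: February 1998 → Feb 13 1998.
Next: March 1998 → Mar 13 1998.
Next: April 1998 → Apr 13 1998.
Next: May 1998 → May 13 1998.
June 1998: Jun 13 1998.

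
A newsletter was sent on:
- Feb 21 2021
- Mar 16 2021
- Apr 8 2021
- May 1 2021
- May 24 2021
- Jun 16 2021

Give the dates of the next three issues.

Gaps between consecutive events: 23, 23, 23, 23, 23 days — a constant 23-day interval.
Jun 16 2021 + 23 days = Jul 9 2021.
Jul 9 2021 + 23 days = Aug 1 2021.
Aug 1 2021 + 23 days = Aug 24 2021.

Jul 9 2021, Aug 1 2021, Aug 24 2021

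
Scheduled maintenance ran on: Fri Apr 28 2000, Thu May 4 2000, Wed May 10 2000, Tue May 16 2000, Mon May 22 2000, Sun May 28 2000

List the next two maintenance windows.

Gaps between consecutive events: 6, 6, 6, 6, 6 days — a constant 6-day interval.
Sun May 28 2000 + 6 days = Sat Jun 3 2000.
Sat Jun 3 2000 + 6 days = Fri Jun 9 2000.

Sat Jun 3 2000, Fri Jun 9 2000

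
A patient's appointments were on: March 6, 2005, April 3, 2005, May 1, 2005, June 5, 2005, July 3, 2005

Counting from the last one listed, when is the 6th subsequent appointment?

January 1, 2006

Gaps: 28, 28, 35, 28 days — a mix of 28 and 35. Every date is a Sunday.
Each is the 1st Sunday of its month.
1st Sunday of August 2005: August 7, 2005.
1st Sunday of September 2005: September 4, 2005.
October 2005 — 1st Sunday is October 2, 2005.
November 2005 — 1st Sunday is November 6, 2005.
1st Sunday of December 2005: December 4, 2005.
January 2006 — 1st Sunday is January 1, 2006.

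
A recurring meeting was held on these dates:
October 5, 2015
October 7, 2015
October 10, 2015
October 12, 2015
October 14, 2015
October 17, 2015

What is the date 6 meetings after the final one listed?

Every event lands on a Monday or Wednesday or Saturday (gaps cycle 2, 3, 2, 2, 3).
So the schedule is: every Monday, Wednesday and Saturday.
The following Monday is October 19, 2015.
Next Wednesday: October 21, 2015.
Next Saturday: October 24, 2015.
Next Monday: October 26, 2015.
The following Wednesday is October 28, 2015.
The following Saturday is October 31, 2015.

October 31, 2015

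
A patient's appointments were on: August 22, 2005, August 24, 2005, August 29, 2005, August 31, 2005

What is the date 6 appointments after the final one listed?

September 21, 2005

Gaps: 2, 5, 2 days — not constant, but cyclic with period 2.
The events fall on every Monday and Wednesday.
The following Monday is September 5, 2005.
Next Wednesday: September 7, 2005.
The following Monday is September 12, 2005.
Next Wednesday: September 14, 2005.
Next Monday: September 19, 2005.
The following Wednesday is September 21, 2005.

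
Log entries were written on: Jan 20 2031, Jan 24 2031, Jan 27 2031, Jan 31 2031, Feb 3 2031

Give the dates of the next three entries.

Feb 7 2031, Feb 10 2031, Feb 14 2031

Gaps: 4, 3, 4, 3 days — not constant, but cyclic with period 2.
The events fall on every Monday and Friday.
Next Friday: Feb 7 2031.
The following Monday is Feb 10 2031.
The following Friday is Feb 14 2031.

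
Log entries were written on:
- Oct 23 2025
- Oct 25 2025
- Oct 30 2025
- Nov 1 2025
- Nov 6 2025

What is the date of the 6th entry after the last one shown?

Nov 27 2025

Every event lands on a Thursday or Saturday (gaps cycle 2, 5, 2, 5).
So the schedule is: every Thursday and Saturday.
The following Saturday is Nov 8 2025.
The following Thursday is Nov 13 2025.
The following Saturday is Nov 15 2025.
The following Thursday is Nov 20 2025.
Next Saturday: Nov 22 2025.
The following Thursday is Nov 27 2025.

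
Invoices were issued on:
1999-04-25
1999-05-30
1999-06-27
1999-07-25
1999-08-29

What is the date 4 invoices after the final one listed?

1999-12-26

All Sundays; the gaps (35, 28, 28, 35) vary with month length.
This is the last Sunday of each month.
September 1999 ends with Sunday 1999-09-26.
October 1999 ends with Sunday 1999-10-31.
Last Sunday of November 1999: 1999-11-28.
December 1999 ends with Sunday 1999-12-26.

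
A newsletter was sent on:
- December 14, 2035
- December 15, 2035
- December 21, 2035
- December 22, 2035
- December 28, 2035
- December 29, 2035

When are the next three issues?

January 4, 2036; January 5, 2036; January 11, 2036

The gap pattern 1, 6, 1, 6, 1 repeats every 2 events.
These are the Fridays and Saturdays of each week.
The following Friday is January 4, 2036.
Next Saturday: January 5, 2036.
Next Friday: January 11, 2036.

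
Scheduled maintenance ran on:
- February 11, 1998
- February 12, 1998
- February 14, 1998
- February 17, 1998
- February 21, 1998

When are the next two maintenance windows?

Gaps: 1, 2, 3, 4 days — each gap is 1 larger than the previous one.
Next gap: 5 days. February 21, 1998 + 5 days = February 26, 1998.
Next gap: 6 days. February 26, 1998 + 6 days = March 4, 1998.

February 26, 1998; March 4, 1998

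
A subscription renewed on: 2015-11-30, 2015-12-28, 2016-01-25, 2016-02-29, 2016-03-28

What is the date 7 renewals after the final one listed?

All Mondays; the gaps (28, 28, 35, 28) vary with month length.
This is the last Monday of each month.
Last Monday of April 2016: 2016-04-25.
May 2016 ends with Monday 2016-05-30.
June 2016 ends with Monday 2016-06-27.
Last Monday of July 2016: 2016-07-25.
Last Monday of August 2016: 2016-08-29.
September 2016 ends with Monday 2016-09-26.
Last Monday of October 2016: 2016-10-31.

2016-10-31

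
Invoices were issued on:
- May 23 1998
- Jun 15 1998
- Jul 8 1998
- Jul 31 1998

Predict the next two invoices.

Every event comes 23 days after the last (23, 23, 23).
Jul 31 1998 + 23 days = Aug 23 1998.
Aug 23 1998 + 23 days = Sep 15 1998.

Aug 23 1998, Sep 15 1998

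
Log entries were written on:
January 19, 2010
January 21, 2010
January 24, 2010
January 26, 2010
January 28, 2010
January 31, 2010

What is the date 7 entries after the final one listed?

February 16, 2010

Every event lands on a Tuesday or Thursday or Sunday (gaps cycle 2, 3, 2, 2, 3).
So the schedule is: every Tuesday, Thursday and Sunday.
Next Tuesday: February 2, 2010.
The following Thursday is February 4, 2010.
Next Sunday: February 7, 2010.
The following Tuesday is February 9, 2010.
The following Thursday is February 11, 2010.
Next Sunday: February 14, 2010.
The following Tuesday is February 16, 2010.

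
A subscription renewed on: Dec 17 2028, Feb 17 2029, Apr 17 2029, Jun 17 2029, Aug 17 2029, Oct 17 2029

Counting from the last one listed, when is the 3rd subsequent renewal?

Apr 17 2030

Each date is the 17th; the gaps (62, 59, 61, 61, 61) track the month lengths.
The rule is the 17th of every 2 months.
Next: December 2029 → Dec 17 2029.
Next: February 2030 → Feb 17 2030.
Next: April 2030 → Apr 17 2030.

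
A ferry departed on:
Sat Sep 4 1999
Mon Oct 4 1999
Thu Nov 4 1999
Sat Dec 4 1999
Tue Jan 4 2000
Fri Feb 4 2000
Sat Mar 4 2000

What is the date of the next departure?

Each date is the 4th; the gaps (30, 31, 30, 31, 31, 29) track the month lengths.
The rule is the 4th of each month.
Next: April 2000 → Tue Apr 4 2000.

Tue Apr 4 2000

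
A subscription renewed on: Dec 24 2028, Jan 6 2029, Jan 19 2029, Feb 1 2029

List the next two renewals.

Feb 14 2029, Feb 27 2029

Every event comes 13 days after the last (13, 13, 13).
Feb 1 2029 + 13 days = Feb 14 2029.
Feb 14 2029 + 13 days = Feb 27 2029.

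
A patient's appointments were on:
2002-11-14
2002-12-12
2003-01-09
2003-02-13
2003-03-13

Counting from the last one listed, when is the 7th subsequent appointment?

2003-10-09

These are Thursdays at 28- or 35-day spacing (28, 28, 35, 28).
The pattern: 2nd Thursday of the month.
April 2003 — 2nd Thursday is 2003-04-10.
2nd Thursday of May 2003: 2003-05-08.
June 2003 — 2nd Thursday is 2003-06-12.
July 2003 — 2nd Thursday is 2003-07-10.
August 2003 — 2nd Thursday is 2003-08-14.
2nd Thursday of September 2003: 2003-09-11.
October 2003 — 2nd Thursday is 2003-10-09.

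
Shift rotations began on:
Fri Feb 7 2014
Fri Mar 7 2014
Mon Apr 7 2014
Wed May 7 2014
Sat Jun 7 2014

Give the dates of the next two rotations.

Each date is the 7th; the gaps (28, 31, 30, 31) track the month lengths.
The rule is the 7th of each month.
July 2014: Mon Jul 7 2014.
August 2014: Thu Aug 7 2014.

Mon Jul 7 2014, Thu Aug 7 2014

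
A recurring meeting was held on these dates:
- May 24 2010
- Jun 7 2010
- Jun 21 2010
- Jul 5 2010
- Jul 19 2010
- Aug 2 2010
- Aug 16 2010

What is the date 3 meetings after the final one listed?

Every event comes 14 days after the last (14, 14, 14, 14, 14, 14).
Aug 16 2010 + 14 days = Aug 30 2010.
Aug 30 2010 + 14 days = Sep 13 2010.
Sep 13 2010 + 14 days = Sep 27 2010.

Sep 27 2010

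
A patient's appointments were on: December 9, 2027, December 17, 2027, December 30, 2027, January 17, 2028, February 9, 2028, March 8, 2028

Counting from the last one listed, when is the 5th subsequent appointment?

October 9, 2028

The spacing grows by 5 each time: 8, 13, 18, 23, 28 days.
Next gap: 33 days. March 8, 2028 + 33 days = April 10, 2028.
Next gap: 38 days. April 10, 2028 + 38 days = May 18, 2028.
Next gap: 43 days. May 18, 2028 + 43 days = June 30, 2028.
Next gap: 48 days. June 30, 2028 + 48 days = August 17, 2028.
Next gap: 53 days. August 17, 2028 + 53 days = October 9, 2028.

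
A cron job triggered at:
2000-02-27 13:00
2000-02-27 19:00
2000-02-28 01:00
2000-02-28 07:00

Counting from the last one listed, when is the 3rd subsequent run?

Spacing: 6, 6, 6 h — constant 6 h.
2000-02-28 07:00 + 6 h = 2000-02-28 13:00.
2000-02-28 13:00 + 6 h = 2000-02-28 19:00.
2000-02-28 19:00 + 6 h = 2000-02-29 01:00.

2000-02-29 01:00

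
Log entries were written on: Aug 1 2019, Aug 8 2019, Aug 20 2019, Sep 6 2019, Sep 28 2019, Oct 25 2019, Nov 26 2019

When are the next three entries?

Jan 2 2020, Feb 13 2020, Mar 31 2020

Intervals are 7, 12, 17, 22, 27, 32 days — an arithmetic progression with common difference 5.
Next gap: 37 days. Nov 26 2019 + 37 days = Jan 2 2020.
Next gap: 42 days. Jan 2 2020 + 42 days = Feb 13 2020.
Next gap: 47 days. Feb 13 2020 + 47 days = Mar 31 2020.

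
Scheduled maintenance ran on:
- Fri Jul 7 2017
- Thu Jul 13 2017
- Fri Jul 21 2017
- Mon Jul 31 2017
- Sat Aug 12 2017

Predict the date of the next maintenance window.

Intervals are 6, 8, 10, 12 days — an arithmetic progression with common difference 2.
Next gap: 14 days. Sat Aug 12 2017 + 14 days = Sat Aug 26 2017.

Sat Aug 26 2017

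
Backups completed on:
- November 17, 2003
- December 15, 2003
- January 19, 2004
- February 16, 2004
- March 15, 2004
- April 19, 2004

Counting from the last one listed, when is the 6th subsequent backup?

October 18, 2004

Gaps: 28, 35, 28, 28, 35 days — a mix of 28 and 35. Every date is a Monday.
Each is the 3rd Monday of its month.
3rd Monday of May 2004: May 17, 2004.
June 2004 — 3rd Monday is June 21, 2004.
July 2004 — 3rd Monday is July 19, 2004.
3rd Monday of August 2004: August 16, 2004.
3rd Monday of September 2004: September 20, 2004.
3rd Monday of October 2004: October 18, 2004.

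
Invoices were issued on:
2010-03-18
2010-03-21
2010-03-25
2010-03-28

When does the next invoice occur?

2010-04-01

The gap pattern 3, 4, 3 repeats every 2 events.
These are the Thursdays and Sundays of each week.
Next Thursday: 2010-04-01.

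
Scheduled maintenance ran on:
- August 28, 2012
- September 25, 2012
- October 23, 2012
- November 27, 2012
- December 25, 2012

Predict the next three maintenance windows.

January 22, 2013; February 26, 2013; March 26, 2013

All dates are Tuesdays, 28, 28, 35, 28 days apart.
Specifically, the 4th Tuesday of each month.
January 2013 — 4th Tuesday is January 22, 2013.
February 2013 — 4th Tuesday is February 26, 2013.
March 2013 — 4th Tuesday is March 26, 2013.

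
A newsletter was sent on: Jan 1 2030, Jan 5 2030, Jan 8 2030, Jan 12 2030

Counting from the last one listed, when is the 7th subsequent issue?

Feb 5 2030

Gaps: 4, 3, 4 days — not constant, but cyclic with period 2.
The events fall on every Tuesday and Saturday.
The following Tuesday is Jan 15 2030.
Next Saturday: Jan 19 2030.
The following Tuesday is Jan 22 2030.
Next Saturday: Jan 26 2030.
The following Tuesday is Jan 29 2030.
The following Saturday is Feb 2 2030.
The following Tuesday is Feb 5 2030.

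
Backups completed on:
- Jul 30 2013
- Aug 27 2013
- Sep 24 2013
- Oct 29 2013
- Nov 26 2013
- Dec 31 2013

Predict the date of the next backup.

Jan 28 2014

All Tuesdays; the gaps (28, 28, 35, 28, 35) vary with month length.
This is the last Tuesday of each month.
January 2014 ends with Tuesday Jan 28 2014.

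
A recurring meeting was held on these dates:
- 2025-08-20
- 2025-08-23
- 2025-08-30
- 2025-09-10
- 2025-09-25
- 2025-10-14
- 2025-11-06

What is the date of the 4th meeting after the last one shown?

2026-03-18

Gaps: 3, 7, 11, 15, 19, 23 days — each gap is 4 larger than the previous one.
Next gap: 27 days. 2025-11-06 + 27 days = 2025-12-03.
Next gap: 31 days. 2025-12-03 + 31 days = 2026-01-03.
Next gap: 35 days. 2026-01-03 + 35 days = 2026-02-07.
Next gap: 39 days. 2026-02-07 + 39 days = 2026-03-18.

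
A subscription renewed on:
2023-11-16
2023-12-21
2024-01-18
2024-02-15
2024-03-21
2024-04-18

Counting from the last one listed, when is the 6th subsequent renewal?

These are Thursdays at 28- or 35-day spacing (35, 28, 28, 35, 28).
The pattern: 3rd Thursday of the month.
3rd Thursday of May 2024: 2024-05-16.
3rd Thursday of June 2024: 2024-06-20.
July 2024 — 3rd Thursday is 2024-07-18.
3rd Thursday of August 2024: 2024-08-15.
3rd Thursday of September 2024: 2024-09-19.
October 2024 — 3rd Thursday is 2024-10-17.

2024-10-17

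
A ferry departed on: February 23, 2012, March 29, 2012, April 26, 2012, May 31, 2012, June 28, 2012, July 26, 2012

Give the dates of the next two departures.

All Thursdays; the gaps (35, 28, 35, 28, 28) vary with month length.
This is the last Thursday of each month.
Last Thursday of August 2012: August 30, 2012.
September 2012 ends with Thursday September 27, 2012.

August 30, 2012; September 27, 2012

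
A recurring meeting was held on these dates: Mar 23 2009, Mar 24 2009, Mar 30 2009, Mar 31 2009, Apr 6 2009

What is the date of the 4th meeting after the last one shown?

Every event lands on a Monday or Tuesday (gaps cycle 1, 6, 1, 6).
So the schedule is: every Monday and Tuesday.
Next Tuesday: Apr 7 2009.
The following Monday is Apr 13 2009.
Next Tuesday: Apr 14 2009.
Next Monday: Apr 20 2009.

Apr 20 2009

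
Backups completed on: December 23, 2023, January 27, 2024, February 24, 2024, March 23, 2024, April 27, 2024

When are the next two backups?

May 25, 2024; June 22, 2024

These are Saturdays at 28- or 35-day spacing (35, 28, 28, 35).
The pattern: 4th Saturday of the month.
4th Saturday of May 2024: May 25, 2024.
June 2024 — 4th Saturday is June 22, 2024.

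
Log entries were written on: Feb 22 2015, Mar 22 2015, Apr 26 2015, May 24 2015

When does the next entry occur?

These are Sundays at 28- or 35-day spacing (28, 35, 28).
The pattern: 4th Sunday of the month.
June 2015 — 4th Sunday is Jun 28 2015.

Jun 28 2015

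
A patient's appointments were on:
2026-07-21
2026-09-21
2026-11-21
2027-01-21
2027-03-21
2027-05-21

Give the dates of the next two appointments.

Each date is the 21st; the gaps (62, 61, 61, 59, 61) track the month lengths.
The rule is the 21st of every 2 months.
Next: July 2027 → 2027-07-21.
Next: September 2027 → 2027-09-21.

2027-07-21, 2027-09-21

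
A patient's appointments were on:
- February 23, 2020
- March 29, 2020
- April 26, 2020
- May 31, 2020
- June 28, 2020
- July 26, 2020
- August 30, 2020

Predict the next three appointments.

Every date is a Sunday; gaps 35, 28, 35, 28, 28, 35 days.
Each is the last Sunday of its month (at least one falls on the 29th or later, ruling out '4th Sunday').
Last Sunday of September 2020: September 27, 2020.
Last Sunday of October 2020: October 25, 2020.
Last Sunday of November 2020: November 29, 2020.

September 27, 2020; October 25, 2020; November 29, 2020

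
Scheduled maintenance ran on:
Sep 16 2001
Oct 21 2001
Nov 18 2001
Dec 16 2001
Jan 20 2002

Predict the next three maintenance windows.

Feb 17 2002, Mar 17 2002, Apr 21 2002

Gaps: 35, 28, 28, 35 days — a mix of 28 and 35. Every date is a Sunday.
Each is the 3rd Sunday of its month.
3rd Sunday of February 2002: Feb 17 2002.
March 2002 — 3rd Sunday is Mar 17 2002.
3rd Sunday of April 2002: Apr 21 2002.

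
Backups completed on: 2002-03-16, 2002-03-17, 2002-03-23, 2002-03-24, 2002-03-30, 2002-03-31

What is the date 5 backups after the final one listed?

2002-04-20

Every event lands on a Saturday or Sunday (gaps cycle 1, 6, 1, 6, 1).
So the schedule is: every Saturday and Sunday.
Next Saturday: 2002-04-06.
Next Sunday: 2002-04-07.
Next Saturday: 2002-04-13.
The following Sunday is 2002-04-14.
Next Saturday: 2002-04-20.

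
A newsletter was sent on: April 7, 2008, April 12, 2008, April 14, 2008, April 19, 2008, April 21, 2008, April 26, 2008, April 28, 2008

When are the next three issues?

May 3, 2008; May 5, 2008; May 10, 2008

Every event lands on a Monday or Saturday (gaps cycle 5, 2, 5, 2, 5, 2).
So the schedule is: every Monday and Saturday.
The following Saturday is May 3, 2008.
The following Monday is May 5, 2008.
The following Saturday is May 10, 2008.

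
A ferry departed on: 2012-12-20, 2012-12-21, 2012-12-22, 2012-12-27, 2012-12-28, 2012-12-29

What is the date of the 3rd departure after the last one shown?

2013-01-05

The gap pattern 1, 1, 5, 1, 1 repeats every 3 events.
These are the Thursdays, Fridays and Saturdays of each week.
Next Thursday: 2013-01-03.
The following Friday is 2013-01-04.
Next Saturday: 2013-01-05.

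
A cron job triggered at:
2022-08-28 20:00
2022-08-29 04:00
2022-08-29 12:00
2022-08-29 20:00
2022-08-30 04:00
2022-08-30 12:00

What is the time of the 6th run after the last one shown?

2022-09-01 12:00

Gaps: 8, 8, 8, 8, 8 hours — each event is 8 hours after the previous one.
2022-08-30 12:00 + 8 h = 2022-08-30 20:00.
2022-08-30 20:00 + 8 h = 2022-08-31 04:00.
2022-08-31 04:00 + 8 h = 2022-08-31 12:00.
2022-08-31 12:00 + 8 h = 2022-08-31 20:00.
2022-08-31 20:00 + 8 h = 2022-09-01 04:00.
2022-09-01 04:00 + 8 h = 2022-09-01 12:00.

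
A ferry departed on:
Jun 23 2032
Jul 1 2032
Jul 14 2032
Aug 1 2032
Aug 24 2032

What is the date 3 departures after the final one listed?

Dec 1 2032

Intervals are 8, 13, 18, 23 days — an arithmetic progression with common difference 5.
Next gap: 28 days. Aug 24 2032 + 28 days = Sep 21 2032.
Next gap: 33 days. Sep 21 2032 + 33 days = Oct 24 2032.
Next gap: 38 days. Oct 24 2032 + 38 days = Dec 1 2032.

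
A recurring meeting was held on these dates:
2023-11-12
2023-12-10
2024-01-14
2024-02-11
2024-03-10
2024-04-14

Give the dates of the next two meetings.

2024-05-12, 2024-06-09

These are Sundays at 28- or 35-day spacing (28, 35, 28, 28, 35).
The pattern: 2nd Sunday of the month.
May 2024 — 2nd Sunday is 2024-05-12.
2nd Sunday of June 2024: 2024-06-09.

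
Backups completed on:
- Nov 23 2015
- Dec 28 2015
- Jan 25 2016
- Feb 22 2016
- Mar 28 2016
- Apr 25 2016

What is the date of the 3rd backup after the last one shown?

Jul 25 2016

Gaps: 35, 28, 28, 35, 28 days — a mix of 28 and 35. Every date is a Monday.
Each is the 4th Monday of its month.
4th Monday of May 2016: May 23 2016.
June 2016 — 4th Monday is Jun 27 2016.
July 2016 — 4th Monday is Jul 25 2016.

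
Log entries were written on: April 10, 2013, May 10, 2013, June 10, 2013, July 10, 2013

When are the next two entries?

Gaps: 30, 31, 30 days — not constant. Every event is on the 10th of the month.
Pattern: the 10th of each month.
August 2013: August 10, 2013.
September 2013: September 10, 2013.

August 10, 2013; September 10, 2013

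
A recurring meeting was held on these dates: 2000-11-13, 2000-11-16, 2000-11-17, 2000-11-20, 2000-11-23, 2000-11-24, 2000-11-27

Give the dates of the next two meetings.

2000-11-30, 2000-12-01

The gap pattern 3, 1, 3, 3, 1, 3 repeats every 3 events.
These are the Mondays, Thursdays and Fridays of each week.
Next Thursday: 2000-11-30.
The following Friday is 2000-12-01.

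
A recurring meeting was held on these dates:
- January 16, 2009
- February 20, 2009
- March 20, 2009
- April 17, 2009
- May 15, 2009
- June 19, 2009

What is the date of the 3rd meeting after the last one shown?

All dates are Fridays, 35, 28, 28, 28, 35 days apart.
Specifically, the 3rd Friday of each month.
July 2009 — 3rd Friday is July 17, 2009.
3rd Friday of August 2009: August 21, 2009.
September 2009 — 3rd Friday is September 18, 2009.

September 18, 2009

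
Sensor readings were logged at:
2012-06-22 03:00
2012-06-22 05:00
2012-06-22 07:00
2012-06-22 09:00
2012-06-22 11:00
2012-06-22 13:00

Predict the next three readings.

The interval is a steady 2 hours (2, 2, 2, 2, 2).
2012-06-22 13:00 + 2 h = 2012-06-22 15:00.
2012-06-22 15:00 + 2 h = 2012-06-22 17:00.
2012-06-22 17:00 + 2 h = 2012-06-22 19:00.

2012-06-22 15:00, 2012-06-22 17:00, 2012-06-22 19:00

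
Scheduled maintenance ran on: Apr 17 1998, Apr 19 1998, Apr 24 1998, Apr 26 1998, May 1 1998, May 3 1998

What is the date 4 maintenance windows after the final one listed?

Every event lands on a Friday or Sunday (gaps cycle 2, 5, 2, 5, 2).
So the schedule is: every Friday and Sunday.
Next Friday: May 8 1998.
Next Sunday: May 10 1998.
The following Friday is May 15 1998.
The following Sunday is May 17 1998.

May 17 1998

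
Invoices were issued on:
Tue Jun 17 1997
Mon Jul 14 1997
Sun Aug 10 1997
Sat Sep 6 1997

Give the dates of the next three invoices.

Fri Oct 3 1997, Thu Oct 30 1997, Wed Nov 26 1997

The spacing is 27, 27, 27 days — always 27 days.
Sat Sep 6 1997 + 27 days = Fri Oct 3 1997.
Fri Oct 3 1997 + 27 days = Thu Oct 30 1997.
Thu Oct 30 1997 + 27 days = Wed Nov 26 1997.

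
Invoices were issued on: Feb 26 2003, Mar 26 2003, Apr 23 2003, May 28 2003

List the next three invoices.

Gaps: 28, 28, 35 days — a mix of 28 and 35. Every date is a Wednesday.
Each is the 4th Wednesday of its month.
4th Wednesday of June 2003: Jun 25 2003.
4th Wednesday of July 2003: Jul 23 2003.
August 2003 — 4th Wednesday is Aug 27 2003.

Jun 25 2003, Jul 23 2003, Aug 27 2003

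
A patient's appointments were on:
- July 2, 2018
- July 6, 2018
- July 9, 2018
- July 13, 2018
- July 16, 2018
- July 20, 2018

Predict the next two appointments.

The gap pattern 4, 3, 4, 3, 4 repeats every 2 events.
These are the Mondays and Fridays of each week.
Next Monday: July 23, 2018.
Next Friday: July 27, 2018.

July 23, 2018; July 27, 2018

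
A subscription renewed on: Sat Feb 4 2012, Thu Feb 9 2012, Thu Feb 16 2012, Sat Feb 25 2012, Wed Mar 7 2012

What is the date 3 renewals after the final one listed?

Sat Apr 21 2012

Gaps: 5, 7, 9, 11 days — each gap is 2 larger than the previous one.
Next gap: 13 days. Wed Mar 7 2012 + 13 days = Tue Mar 20 2012.
Next gap: 15 days. Tue Mar 20 2012 + 15 days = Wed Apr 4 2012.
Next gap: 17 days. Wed Apr 4 2012 + 17 days = Sat Apr 21 2012.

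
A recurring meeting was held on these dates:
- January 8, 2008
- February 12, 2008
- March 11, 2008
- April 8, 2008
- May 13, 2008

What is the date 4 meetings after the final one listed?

September 9, 2008

Gaps: 35, 28, 28, 35 days — a mix of 28 and 35. Every date is a Tuesday.
Each is the 2nd Tuesday of its month.
2nd Tuesday of June 2008: June 10, 2008.
July 2008 — 2nd Tuesday is July 8, 2008.
August 2008 — 2nd Tuesday is August 12, 2008.
2nd Tuesday of September 2008: September 9, 2008.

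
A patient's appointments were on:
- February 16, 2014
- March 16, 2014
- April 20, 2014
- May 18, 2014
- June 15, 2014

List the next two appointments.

These are Sundays at 28- or 35-day spacing (28, 35, 28, 28).
The pattern: 3rd Sunday of the month.
3rd Sunday of July 2014: July 20, 2014.
3rd Sunday of August 2014: August 17, 2014.

July 20, 2014; August 17, 2014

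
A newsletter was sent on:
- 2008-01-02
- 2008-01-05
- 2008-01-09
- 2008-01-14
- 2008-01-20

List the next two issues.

Gaps: 3, 4, 5, 6 days — each gap is 1 larger than the previous one.
Next gap: 7 days. 2008-01-20 + 7 days = 2008-01-27.
Next gap: 8 days. 2008-01-27 + 8 days = 2008-02-04.

2008-01-27, 2008-02-04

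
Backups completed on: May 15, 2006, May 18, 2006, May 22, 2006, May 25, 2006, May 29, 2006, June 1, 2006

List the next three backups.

Every event lands on a Monday or Thursday (gaps cycle 3, 4, 3, 4, 3).
So the schedule is: every Monday and Thursday.
The following Monday is June 5, 2006.
Next Thursday: June 8, 2006.
The following Monday is June 12, 2006.

June 5, 2006; June 8, 2006; June 12, 2006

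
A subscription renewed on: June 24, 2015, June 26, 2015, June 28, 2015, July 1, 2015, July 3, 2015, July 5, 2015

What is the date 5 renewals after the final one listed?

Every event lands on a Wednesday or Friday or Sunday (gaps cycle 2, 2, 3, 2, 2).
So the schedule is: every Wednesday, Friday and Sunday.
Next Wednesday: July 8, 2015.
Next Friday: July 10, 2015.
Next Sunday: July 12, 2015.
The following Wednesday is July 15, 2015.
Next Friday: July 17, 2015.

July 17, 2015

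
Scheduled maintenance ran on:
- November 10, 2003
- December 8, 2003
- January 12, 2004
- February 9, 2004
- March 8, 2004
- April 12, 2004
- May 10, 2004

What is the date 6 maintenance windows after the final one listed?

November 8, 2004

All dates are Mondays, 28, 35, 28, 28, 35, 28 days apart.
Specifically, the 2nd Monday of each month.
2nd Monday of June 2004: June 14, 2004.
2nd Monday of July 2004: July 12, 2004.
2nd Monday of August 2004: August 9, 2004.
2nd Monday of September 2004: September 13, 2004.
October 2004 — 2nd Monday is October 11, 2004.
2nd Monday of November 2004: November 8, 2004.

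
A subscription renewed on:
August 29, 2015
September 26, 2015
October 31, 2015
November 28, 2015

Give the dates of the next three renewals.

These are Saturdays with 28, 35, 28-day gaps.
Each is the final Saturday of its month — August 29, 2015 is past the 28th, so '4th Saturday' doesn't fit.
December 2015 ends with Saturday December 26, 2015.
Last Saturday of January 2016: January 30, 2016.
February 2016 ends with Saturday February 27, 2016.

December 26, 2015; January 30, 2016; February 27, 2016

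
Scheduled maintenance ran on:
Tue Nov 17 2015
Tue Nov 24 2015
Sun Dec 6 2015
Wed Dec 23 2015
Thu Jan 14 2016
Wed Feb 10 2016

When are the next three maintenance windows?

Sun Mar 13 2016, Tue Apr 19 2016, Tue May 31 2016

Gaps: 7, 12, 17, 22, 27 days — each gap is 5 larger than the previous one.
Next gap: 32 days. Wed Feb 10 2016 + 32 days = Sun Mar 13 2016.
Next gap: 37 days. Sun Mar 13 2016 + 37 days = Tue Apr 19 2016.
Next gap: 42 days. Tue Apr 19 2016 + 42 days = Tue May 31 2016.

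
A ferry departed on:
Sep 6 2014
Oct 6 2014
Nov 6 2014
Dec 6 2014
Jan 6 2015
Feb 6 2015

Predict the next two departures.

The day-of-month is always 6 (30, 31, 30, 31, 31 days between events).
So this recurs on the 6th of each month.
Next: March 2015 → Mar 6 2015.
April 2015: Apr 6 2015.

Mar 6 2015, Apr 6 2015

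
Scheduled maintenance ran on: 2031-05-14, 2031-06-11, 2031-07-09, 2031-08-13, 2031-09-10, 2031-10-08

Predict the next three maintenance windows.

All dates are Wednesdays, 28, 28, 35, 28, 28 days apart.
Specifically, the 2nd Wednesday of each month.
November 2031 — 2nd Wednesday is 2031-11-12.
2nd Wednesday of December 2031: 2031-12-10.
January 2032 — 2nd Wednesday is 2032-01-14.

2031-11-12, 2031-12-10, 2032-01-14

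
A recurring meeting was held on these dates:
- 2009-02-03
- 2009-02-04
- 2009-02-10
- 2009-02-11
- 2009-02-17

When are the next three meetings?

2009-02-18, 2009-02-24, 2009-02-25

Gaps: 1, 6, 1, 6 days — not constant, but cyclic with period 2.
The events fall on every Tuesday and Wednesday.
Next Wednesday: 2009-02-18.
Next Tuesday: 2009-02-24.
Next Wednesday: 2009-02-25.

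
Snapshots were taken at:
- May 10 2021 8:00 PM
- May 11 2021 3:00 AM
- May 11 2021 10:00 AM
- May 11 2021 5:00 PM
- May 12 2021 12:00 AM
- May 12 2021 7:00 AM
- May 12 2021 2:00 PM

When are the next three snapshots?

May 12 2021 9:00 PM, May 13 2021 4:00 AM, May 13 2021 11:00 AM

Gaps: 7, 7, 7, 7, 7, 7 hours — each event is 7 hours after the previous one.
May 12 2021 2:00 PM + 7 h = May 12 2021 9:00 PM.
May 12 2021 9:00 PM + 7 h = May 13 2021 4:00 AM.
May 13 2021 4:00 AM + 7 h = May 13 2021 11:00 AM.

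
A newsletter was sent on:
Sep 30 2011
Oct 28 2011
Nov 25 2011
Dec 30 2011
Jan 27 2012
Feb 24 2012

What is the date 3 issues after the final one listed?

These are Fridays with 28, 28, 35, 28, 28-day gaps.
Each is the final Friday of its month — Sep 30 2011 is past the 28th, so '4th Friday' doesn't fit.
Last Friday of March 2012: Mar 30 2012.
April 2012 ends with Friday Apr 27 2012.
May 2012 ends with Friday May 25 2012.

May 25 2012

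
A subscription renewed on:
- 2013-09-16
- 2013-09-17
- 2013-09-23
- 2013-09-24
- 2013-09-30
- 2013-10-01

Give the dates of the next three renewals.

2013-10-07, 2013-10-08, 2013-10-14

The gap pattern 1, 6, 1, 6, 1 repeats every 2 events.
These are the Mondays and Tuesdays of each week.
Next Monday: 2013-10-07.
The following Tuesday is 2013-10-08.
Next Monday: 2013-10-14.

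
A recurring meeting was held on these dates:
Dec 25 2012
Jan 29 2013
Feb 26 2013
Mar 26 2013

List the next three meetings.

All Tuesdays; the gaps (35, 28, 28) vary with month length.
This is the last Tuesday of each month.
Last Tuesday of April 2013: Apr 30 2013.
Last Tuesday of May 2013: May 28 2013.
June 2013 ends with Tuesday Jun 25 2013.

Apr 30 2013, May 28 2013, Jun 25 2013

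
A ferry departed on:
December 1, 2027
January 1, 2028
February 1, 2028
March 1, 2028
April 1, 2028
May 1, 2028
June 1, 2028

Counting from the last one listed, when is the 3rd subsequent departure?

September 1, 2028

The day-of-month is always 1 (31, 31, 29, 31, 30, 31 days between events).
So this recurs on the 1st of each month.
July 2028: July 1, 2028.
August 2028: August 1, 2028.
September 2028: September 1, 2028.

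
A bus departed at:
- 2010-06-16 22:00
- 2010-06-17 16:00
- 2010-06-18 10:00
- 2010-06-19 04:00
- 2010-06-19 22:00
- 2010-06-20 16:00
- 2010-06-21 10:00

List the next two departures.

The interval is a steady 18 hours (18, 18, 18, 18, 18, 18).
2010-06-21 10:00 + 18 h = 2010-06-22 04:00.
2010-06-22 04:00 + 18 h = 2010-06-22 22:00.

2010-06-22 04:00, 2010-06-22 22:00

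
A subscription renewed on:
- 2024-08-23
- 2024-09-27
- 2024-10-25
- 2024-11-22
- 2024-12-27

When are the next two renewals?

2025-01-24, 2025-02-28

These are Fridays at 28- or 35-day spacing (35, 28, 28, 35).
The pattern: 4th Friday of the month.
January 2025 — 4th Friday is 2025-01-24.
4th Friday of February 2025: 2025-02-28.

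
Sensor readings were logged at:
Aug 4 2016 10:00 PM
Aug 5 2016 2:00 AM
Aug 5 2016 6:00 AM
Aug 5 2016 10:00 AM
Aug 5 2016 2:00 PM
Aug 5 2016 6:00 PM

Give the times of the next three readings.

Spacing: 4, 4, 4, 4, 4 h — constant 4 h.
Aug 5 2016 6:00 PM + 4 h = Aug 5 2016 10:00 PM.
Aug 5 2016 10:00 PM + 4 h = Aug 6 2016 2:00 AM.
Aug 6 2016 2:00 AM + 4 h = Aug 6 2016 6:00 AM.

Aug 5 2016 10:00 PM, Aug 6 2016 2:00 AM, Aug 6 2016 6:00 AM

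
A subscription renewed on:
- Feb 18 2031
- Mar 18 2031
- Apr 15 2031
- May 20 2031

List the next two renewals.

These are Tuesdays at 28- or 35-day spacing (28, 28, 35).
The pattern: 3rd Tuesday of the month.
3rd Tuesday of June 2031: Jun 17 2031.
July 2031 — 3rd Tuesday is Jul 15 2031.

Jun 17 2031, Jul 15 2031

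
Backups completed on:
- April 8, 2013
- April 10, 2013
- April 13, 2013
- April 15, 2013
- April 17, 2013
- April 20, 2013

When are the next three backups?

Gaps: 2, 3, 2, 2, 3 days — not constant, but cyclic with period 3.
The events fall on every Monday, Wednesday and Saturday.
The following Monday is April 22, 2013.
Next Wednesday: April 24, 2013.
Next Saturday: April 27, 2013.

April 22, 2013; April 24, 2013; April 27, 2013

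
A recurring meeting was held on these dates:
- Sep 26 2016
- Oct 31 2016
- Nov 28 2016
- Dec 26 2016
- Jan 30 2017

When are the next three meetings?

Feb 27 2017, Mar 27 2017, Apr 24 2017

All Mondays; the gaps (35, 28, 28, 35) vary with month length.
This is the last Monday of each month.
February 2017 ends with Monday Feb 27 2017.
Last Monday of March 2017: Mar 27 2017.
April 2017 ends with Monday Apr 24 2017.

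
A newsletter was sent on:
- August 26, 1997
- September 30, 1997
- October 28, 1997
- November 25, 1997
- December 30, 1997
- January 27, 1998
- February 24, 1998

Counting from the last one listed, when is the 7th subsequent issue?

These are Tuesdays with 35, 28, 28, 35, 28, 28-day gaps.
Each is the final Tuesday of its month — September 30, 1997 is past the 28th, so '4th Tuesday' doesn't fit.
Last Tuesday of March 1998: March 31, 1998.
Last Tuesday of April 1998: April 28, 1998.
Last Tuesday of May 1998: May 26, 1998.
Last Tuesday of June 1998: June 30, 1998.
Last Tuesday of July 1998: July 28, 1998.
Last Tuesday of August 1998: August 25, 1998.
September 1998 ends with Tuesday September 29, 1998.

September 29, 1998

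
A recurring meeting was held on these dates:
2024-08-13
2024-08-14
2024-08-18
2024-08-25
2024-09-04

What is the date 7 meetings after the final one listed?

2025-02-05

The spacing grows by 3 each time: 1, 4, 7, 10 days.
Next gap: 13 days. 2024-09-04 + 13 days = 2024-09-17.
Next gap: 16 days. 2024-09-17 + 16 days = 2024-10-03.
Next gap: 19 days. 2024-10-03 + 19 days = 2024-10-22.
Next gap: 22 days. 2024-10-22 + 22 days = 2024-11-13.
Next gap: 25 days. 2024-11-13 + 25 days = 2024-12-08.
Next gap: 28 days. 2024-12-08 + 28 days = 2025-01-05.
Next gap: 31 days. 2025-01-05 + 31 days = 2025-02-05.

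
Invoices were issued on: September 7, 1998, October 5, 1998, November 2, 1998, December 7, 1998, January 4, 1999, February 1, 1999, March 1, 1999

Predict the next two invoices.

These are Mondays at 28- or 35-day spacing (28, 28, 35, 28, 28, 28).
The pattern: 1st Monday of the month.
1st Monday of April 1999: April 5, 1999.
1st Monday of May 1999: May 3, 1999.

April 5, 1999; May 3, 1999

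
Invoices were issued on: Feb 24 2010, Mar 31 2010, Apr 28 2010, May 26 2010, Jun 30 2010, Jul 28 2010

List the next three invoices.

Aug 25 2010, Sep 29 2010, Oct 27 2010

All Wednesdays; the gaps (35, 28, 28, 35, 28) vary with month length.
This is the last Wednesday of each month.
August 2010 ends with Wednesday Aug 25 2010.
September 2010 ends with Wednesday Sep 29 2010.
Last Wednesday of October 2010: Oct 27 2010.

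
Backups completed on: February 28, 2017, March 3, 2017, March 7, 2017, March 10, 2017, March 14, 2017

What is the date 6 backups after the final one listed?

Every event lands on a Tuesday or Friday (gaps cycle 3, 4, 3, 4).
So the schedule is: every Tuesday and Friday.
Next Friday: March 17, 2017.
Next Tuesday: March 21, 2017.
The following Friday is March 24, 2017.
The following Tuesday is March 28, 2017.
Next Friday: March 31, 2017.
The following Tuesday is April 4, 2017.

April 4, 2017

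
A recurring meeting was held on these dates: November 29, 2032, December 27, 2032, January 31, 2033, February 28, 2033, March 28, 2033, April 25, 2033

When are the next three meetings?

May 30, 2033; June 27, 2033; July 25, 2033

These are Mondays with 28, 35, 28, 28, 28-day gaps.
Each is the final Monday of its month — November 29, 2032 is past the 28th, so '4th Monday' doesn't fit.
Last Monday of May 2033: May 30, 2033.
Last Monday of June 2033: June 27, 2033.
Last Monday of July 2033: July 25, 2033.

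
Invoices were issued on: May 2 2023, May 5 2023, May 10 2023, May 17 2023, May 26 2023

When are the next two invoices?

The spacing grows by 2 each time: 3, 5, 7, 9 days.
Next gap: 11 days. May 26 2023 + 11 days = Jun 6 2023.
Next gap: 13 days. Jun 6 2023 + 13 days = Jun 19 2023.

Jun 6 2023, Jun 19 2023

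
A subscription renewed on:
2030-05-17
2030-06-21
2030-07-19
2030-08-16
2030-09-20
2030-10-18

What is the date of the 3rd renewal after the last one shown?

2031-01-17

These are Fridays at 28- or 35-day spacing (35, 28, 28, 35, 28).
The pattern: 3rd Friday of the month.
November 2030 — 3rd Friday is 2030-11-15.
3rd Friday of December 2030: 2030-12-20.
3rd Friday of January 2031: 2031-01-17.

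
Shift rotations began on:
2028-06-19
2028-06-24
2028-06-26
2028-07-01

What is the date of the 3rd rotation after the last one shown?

2028-07-10

The gap pattern 5, 2, 5 repeats every 2 events.
These are the Mondays and Saturdays of each week.
The following Monday is 2028-07-03.
Next Saturday: 2028-07-08.
Next Monday: 2028-07-10.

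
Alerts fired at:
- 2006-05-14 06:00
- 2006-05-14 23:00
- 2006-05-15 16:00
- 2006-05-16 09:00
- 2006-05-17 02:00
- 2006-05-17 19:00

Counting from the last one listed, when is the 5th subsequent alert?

The interval is a steady 17 hours (17, 17, 17, 17, 17).
2006-05-17 19:00 + 17 h = 2006-05-18 12:00.
2006-05-18 12:00 + 17 h = 2006-05-19 05:00.
2006-05-19 05:00 + 17 h = 2006-05-19 22:00.
2006-05-19 22:00 + 17 h = 2006-05-20 15:00.
2006-05-20 15:00 + 17 h = 2006-05-21 08:00.

2006-05-21 08:00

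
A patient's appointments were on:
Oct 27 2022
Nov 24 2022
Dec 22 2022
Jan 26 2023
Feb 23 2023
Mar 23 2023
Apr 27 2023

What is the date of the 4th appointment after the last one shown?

These are Thursdays at 28- or 35-day spacing (28, 28, 35, 28, 28, 35).
The pattern: 4th Thursday of the month.
4th Thursday of May 2023: May 25 2023.
June 2023 — 4th Thursday is Jun 22 2023.
4th Thursday of July 2023: Jul 27 2023.
August 2023 — 4th Thursday is Aug 24 2023.

Aug 24 2023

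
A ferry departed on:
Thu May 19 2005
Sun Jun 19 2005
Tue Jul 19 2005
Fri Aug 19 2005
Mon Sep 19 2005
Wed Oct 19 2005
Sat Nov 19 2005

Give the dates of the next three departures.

Mon Dec 19 2005, Thu Jan 19 2006, Sun Feb 19 2006

The day-of-month is always 19 (31, 30, 31, 31, 30, 31 days between events).
So this recurs on the 19th of each month.
Next: December 2005 → Mon Dec 19 2005.
Next: January 2006 → Thu Jan 19 2006.
Next: February 2006 → Sun Feb 19 2006.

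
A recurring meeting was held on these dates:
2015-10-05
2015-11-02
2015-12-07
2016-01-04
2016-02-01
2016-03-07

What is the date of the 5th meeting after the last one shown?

2016-08-01

All dates are Mondays, 28, 35, 28, 28, 35 days apart.
Specifically, the 1st Monday of each month.
1st Monday of April 2016: 2016-04-04.
May 2016 — 1st Monday is 2016-05-02.
June 2016 — 1st Monday is 2016-06-06.
July 2016 — 1st Monday is 2016-07-04.
1st Monday of August 2016: 2016-08-01.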